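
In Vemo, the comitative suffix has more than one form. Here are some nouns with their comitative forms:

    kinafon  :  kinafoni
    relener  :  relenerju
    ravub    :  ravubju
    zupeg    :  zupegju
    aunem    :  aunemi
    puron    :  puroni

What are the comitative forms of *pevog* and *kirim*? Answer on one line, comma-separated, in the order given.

pevogju, kirimi

The alternation tracks the final consonant of the stem — -i when the stem ends in a nasal (*kinafon*, *aunem*, *puron*); -ju when the stem ends in a non-nasal consonant (*relener*, *ravub*, *zupeg*).
*pevog* — final consonant /g/ (non-nasal) → -ju → *pevogju*.
The final consonant of *kirim* is /m/, which is a nasal, so the suffix is -i, giving *kirimi*.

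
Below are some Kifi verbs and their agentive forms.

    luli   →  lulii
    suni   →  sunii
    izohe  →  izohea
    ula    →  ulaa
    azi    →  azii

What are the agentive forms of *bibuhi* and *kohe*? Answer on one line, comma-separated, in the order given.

The pattern is height harmony: -i when the last vowel of the stem is a high vowel (*luli*, *suni*, *azi*); -a when the last vowel of the stem is a non-high vowel (*izohe*, *ula*).
Since the last vowel of *bibuhi* is /i/ (a high vowel), it takes -i, giving *bibuhii*.
The last vowel of *kohe* is /e/, which is a non-high vowel, so the suffix is -a, giving *kohea*.

bibuhii, kohea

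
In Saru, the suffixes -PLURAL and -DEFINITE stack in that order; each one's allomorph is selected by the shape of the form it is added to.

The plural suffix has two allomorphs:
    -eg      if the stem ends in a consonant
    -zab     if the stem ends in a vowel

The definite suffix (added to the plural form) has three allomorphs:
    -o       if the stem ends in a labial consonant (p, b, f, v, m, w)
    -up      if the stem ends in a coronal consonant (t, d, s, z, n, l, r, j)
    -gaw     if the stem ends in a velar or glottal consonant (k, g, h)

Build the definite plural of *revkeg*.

revkegeggaw

*revkeg* — final sound /g/ (a consonant) → -eg → *revkegeg*.
The final consonant of the plural form *revkegeg* is /g/, which is velar/glottal, so the definite suffix is -gaw, giving *revkegeggaw*.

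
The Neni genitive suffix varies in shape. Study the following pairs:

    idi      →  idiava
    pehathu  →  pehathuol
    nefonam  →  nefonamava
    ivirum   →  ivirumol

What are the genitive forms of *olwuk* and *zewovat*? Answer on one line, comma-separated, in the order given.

The suffix is conditioned by the last vowel: -ol when the last vowel of the stem is a rounded vowel (*pehathu*, *ivirum*); -ava when the last vowel of the stem is an unrounded vowel (*idi*, *nefonam*).
*olwuk* — last vowel /u/ (a rounded vowel) → -ol → *olwukol*.
*zewovat* — last vowel /a/ (an unrounded vowel) → -ava → *zewovatava*.

olwukol, zewovatava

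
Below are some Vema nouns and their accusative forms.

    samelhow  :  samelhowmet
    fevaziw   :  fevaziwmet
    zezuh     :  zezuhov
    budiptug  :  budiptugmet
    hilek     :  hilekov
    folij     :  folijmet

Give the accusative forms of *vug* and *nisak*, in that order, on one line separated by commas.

Looking at the final consonant of each stem: -ov when the stem ends in a voiceless consonant (*zezuh*, *hilek*); -met when the stem ends in a voiced consonant (*samelhow*, *fevaziw*, *budiptug*, *folij*).
*vug*: final consonant = /g/, voiced → -met → *vugmet*.
*nisak*: final consonant = /k/, voiceless → -ov → *nisakov*.

vugmet, nisakov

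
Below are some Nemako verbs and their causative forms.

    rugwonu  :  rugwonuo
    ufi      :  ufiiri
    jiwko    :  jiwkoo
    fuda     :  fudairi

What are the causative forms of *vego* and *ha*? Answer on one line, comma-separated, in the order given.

Looking at the last vowel of each stem: -o when the last vowel of the stem is a rounded vowel (*rugwonu*, *jiwko*); -iri when the last vowel of the stem is an unrounded vowel (*ufi*, *fuda*).
*vego* — last vowel /o/ (a rounded vowel) → -o → *vegoo*.
The last vowel of *ha* is /a/, which is an unrounded vowel, so the suffix is -iri, giving *hairi*.

vegoo, hairi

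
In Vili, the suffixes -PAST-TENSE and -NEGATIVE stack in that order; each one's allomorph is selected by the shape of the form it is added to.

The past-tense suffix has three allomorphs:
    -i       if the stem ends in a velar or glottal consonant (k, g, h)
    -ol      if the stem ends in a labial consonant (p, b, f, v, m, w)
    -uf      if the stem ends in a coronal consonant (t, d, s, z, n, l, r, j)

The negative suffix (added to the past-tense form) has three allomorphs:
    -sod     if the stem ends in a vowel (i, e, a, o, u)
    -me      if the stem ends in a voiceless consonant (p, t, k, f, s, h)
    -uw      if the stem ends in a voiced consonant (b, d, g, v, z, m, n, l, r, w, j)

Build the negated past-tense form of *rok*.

rokisod

The final consonant of *rok* is /k/, which is velar/glottal, so the past-tense suffix is -i, giving *roki*.
The final sound of the past-tense form *roki* is /i/, which is a vowel, so the negative suffix is -sod, giving *rokisod*.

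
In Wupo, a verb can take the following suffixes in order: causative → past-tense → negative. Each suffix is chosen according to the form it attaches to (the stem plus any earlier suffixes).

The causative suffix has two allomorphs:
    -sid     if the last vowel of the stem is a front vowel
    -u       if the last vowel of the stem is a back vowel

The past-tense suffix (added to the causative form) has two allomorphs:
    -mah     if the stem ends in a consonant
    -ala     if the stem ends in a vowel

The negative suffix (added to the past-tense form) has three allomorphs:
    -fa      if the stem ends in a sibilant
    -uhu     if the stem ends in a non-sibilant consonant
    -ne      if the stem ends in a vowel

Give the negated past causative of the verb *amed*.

amedsidmahuhu

Since the last vowel of *amed* is /e/ (a front vowel), it takes -sid, giving *amedsid*.
Since the final sound of the causative form *amedsid* is /d/ (a consonant), it takes -mah, giving *amedsidmah*.
Since the final sound of the past-tense form *amedsidmah* is /h/ (a non-sibilant consonant), it takes -uhu, giving *amedsidmahuhu*.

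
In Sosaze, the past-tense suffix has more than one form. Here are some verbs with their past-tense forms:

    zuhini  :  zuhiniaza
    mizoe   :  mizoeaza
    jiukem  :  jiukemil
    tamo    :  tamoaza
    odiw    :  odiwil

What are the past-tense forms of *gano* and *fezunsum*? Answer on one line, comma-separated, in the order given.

ganoaza, fezunsumil

The pattern is consonant vs. vowel: -il when the stem ends in a consonant (*jiukem*, *odiw*); -aza when the stem ends in a vowel (*zuhini*, *mizoe*, *tamo*).
Since the final sound of *gano* is /o/ (a vowel), it takes -aza, giving *ganoaza*.
*fezunsum*: final sound = /m/, a consonant → -il → *fezunsumil*.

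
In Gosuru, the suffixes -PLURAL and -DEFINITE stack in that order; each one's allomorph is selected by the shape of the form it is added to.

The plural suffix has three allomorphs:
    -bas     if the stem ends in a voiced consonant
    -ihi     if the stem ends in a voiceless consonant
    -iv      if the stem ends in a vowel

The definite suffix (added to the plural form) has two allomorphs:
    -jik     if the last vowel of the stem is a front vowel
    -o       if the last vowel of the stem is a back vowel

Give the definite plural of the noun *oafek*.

oafekihijik

Since the final sound of *oafek* is /k/ (a voiceless consonant), it takes -ihi, giving *oafekihi*.
Since the last vowel of the plural form *oafekihi* is /i/ (a front vowel), it takes -jik, giving *oafekihijik*.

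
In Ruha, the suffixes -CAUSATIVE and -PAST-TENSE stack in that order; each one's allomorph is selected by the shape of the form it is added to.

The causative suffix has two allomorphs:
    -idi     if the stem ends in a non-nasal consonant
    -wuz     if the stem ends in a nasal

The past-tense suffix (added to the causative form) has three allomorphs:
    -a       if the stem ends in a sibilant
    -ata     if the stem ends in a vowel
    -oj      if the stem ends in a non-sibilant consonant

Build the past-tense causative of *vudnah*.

vudnahidiata

*vudnah* — final consonant /h/ (non-nasal) → -idi → *vudnahidi*.
The causative form *vudnahidi*: final sound = /i/, a vowel → -ata → *vudnahidiata*.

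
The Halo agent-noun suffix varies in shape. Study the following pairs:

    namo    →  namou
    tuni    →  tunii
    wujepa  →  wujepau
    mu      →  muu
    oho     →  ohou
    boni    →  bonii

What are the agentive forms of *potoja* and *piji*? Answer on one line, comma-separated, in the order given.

The pattern is front/back vowel harmony: -i when the last vowel of the stem is a front vowel (*tuni*, *boni*); -u when the last vowel of the stem is a back vowel (*namo*, *wujepa*, *mu*, *oho*).
Since the last vowel of *potoja* is /a/ (a back vowel), it takes -u, giving *potojau*.
*piji* — last vowel /i/ (a front vowel) → -i → *pijii*.

potojau, pijii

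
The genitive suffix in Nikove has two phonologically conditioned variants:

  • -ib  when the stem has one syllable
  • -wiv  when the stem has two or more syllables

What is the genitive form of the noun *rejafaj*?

rejafajwiv

*rejafaj* (3 syllables) → -wiv → *rejafajwiv*.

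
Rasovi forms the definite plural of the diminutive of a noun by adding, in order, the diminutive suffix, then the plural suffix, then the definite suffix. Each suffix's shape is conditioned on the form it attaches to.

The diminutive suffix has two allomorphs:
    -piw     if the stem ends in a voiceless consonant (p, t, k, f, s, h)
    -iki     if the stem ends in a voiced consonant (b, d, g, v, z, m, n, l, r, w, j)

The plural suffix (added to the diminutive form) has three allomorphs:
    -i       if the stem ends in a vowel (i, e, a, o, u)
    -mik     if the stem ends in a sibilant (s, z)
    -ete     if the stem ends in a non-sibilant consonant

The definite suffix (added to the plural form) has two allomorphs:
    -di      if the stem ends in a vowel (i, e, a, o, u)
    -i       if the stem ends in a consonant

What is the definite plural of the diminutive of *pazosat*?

*pazosat*: final consonant = /t/, voiceless → -piw → *pazosatpiw*.
The final sound of the diminutive form *pazosatpiw* is /w/, which is a non-sibilant consonant, so the plural suffix is -ete, giving *pazosatpiwete*.
The plural form *pazosatpiwete*: final sound = /e/, a vowel → -di → *pazosatpiwetedi*.

pazosatpiwetedi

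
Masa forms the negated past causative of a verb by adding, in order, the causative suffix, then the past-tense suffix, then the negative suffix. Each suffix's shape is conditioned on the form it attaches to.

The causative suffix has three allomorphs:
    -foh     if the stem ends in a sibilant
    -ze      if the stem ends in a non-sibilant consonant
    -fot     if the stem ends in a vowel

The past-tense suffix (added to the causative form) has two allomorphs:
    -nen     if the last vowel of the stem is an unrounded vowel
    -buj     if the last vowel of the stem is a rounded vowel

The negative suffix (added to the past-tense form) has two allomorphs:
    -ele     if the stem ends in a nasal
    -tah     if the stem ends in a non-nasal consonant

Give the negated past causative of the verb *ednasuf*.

*ednasuf*: final sound = /f/, a non-sibilant consonant → -ze → *ednasufze*.
The causative form *ednasufze* — last vowel /e/ (an unrounded vowel) → -nen → *ednasufzenen*.
The past-tense form *ednasufzenen*: final consonant = /n/, a nasal → -ele → *ednasufzenenele*.

ednasufzenenele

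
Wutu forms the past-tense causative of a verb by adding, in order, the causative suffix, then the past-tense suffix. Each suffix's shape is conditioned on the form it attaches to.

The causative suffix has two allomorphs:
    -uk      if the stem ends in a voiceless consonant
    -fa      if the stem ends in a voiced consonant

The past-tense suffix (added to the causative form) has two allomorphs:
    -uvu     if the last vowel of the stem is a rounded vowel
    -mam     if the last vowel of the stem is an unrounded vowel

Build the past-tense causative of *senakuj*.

*senakuj* — final consonant /j/ (voiced) → -fa → *senakujfa*.
The causative form *senakujfa*: last vowel = /a/, an unrounded vowel → -mam → *senakujfamam*.

senakujfamam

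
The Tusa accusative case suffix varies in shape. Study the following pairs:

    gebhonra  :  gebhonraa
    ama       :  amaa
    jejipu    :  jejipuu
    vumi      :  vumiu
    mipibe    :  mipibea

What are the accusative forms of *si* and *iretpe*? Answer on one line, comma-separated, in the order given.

The alternation tracks the last vowel of the stem — -u when the last vowel of the stem is a high vowel (*jejipu*, *vumi*); -a when the last vowel of the stem is a non-high vowel (*gebhonra*, *ama*, *mipibe*).
The last vowel of *si* is /i/, which is a high vowel, so the suffix is -u, giving *siu*.
The last vowel of *iretpe* is /e/, which is a non-high vowel, so the suffix is -a, giving *iretpea*.

siu, iretpea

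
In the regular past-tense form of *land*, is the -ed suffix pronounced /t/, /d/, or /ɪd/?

The stem *land* ends in /t/ or /d/.
The -ed suffix is realized as /ɪd/ after /t, d/; as /t/ after other voiceless consonants; and as /d/ after other voiced sounds.
So -ed on *land* is pronounced /ɪd/.

/ɪd/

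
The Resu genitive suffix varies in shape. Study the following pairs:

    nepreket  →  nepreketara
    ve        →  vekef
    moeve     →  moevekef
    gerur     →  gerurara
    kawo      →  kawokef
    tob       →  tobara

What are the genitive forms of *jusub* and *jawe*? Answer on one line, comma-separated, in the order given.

jusubara, jawekef

The pattern is consonant vs. vowel: -ara when the stem ends in a consonant (*nepreket*, *gerur*, *tob*); -kef when the stem ends in a vowel (*ve*, *moeve*, *kawo*).
*jusub* — final sound /b/ (a consonant) → -ara → *jusubara*.
*jawe*: final sound = /e/, a vowel → -kef → *jawekef*.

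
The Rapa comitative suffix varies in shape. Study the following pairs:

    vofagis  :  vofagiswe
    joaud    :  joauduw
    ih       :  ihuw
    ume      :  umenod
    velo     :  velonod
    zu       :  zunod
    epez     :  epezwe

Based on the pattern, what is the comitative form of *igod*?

igoduw

The pattern is sibilance of the final sound: -we when the stem ends in a sibilant (*vofagis*, *epez*); -uw when the stem ends in a non-sibilant consonant (*joaud*, *ih*); -nod when the stem ends in a vowel (*ume*, *velo*, *zu*).
The final sound of *igod* is /d/, which is a non-sibilant consonant, so the suffix is -uw, giving *igoduw*.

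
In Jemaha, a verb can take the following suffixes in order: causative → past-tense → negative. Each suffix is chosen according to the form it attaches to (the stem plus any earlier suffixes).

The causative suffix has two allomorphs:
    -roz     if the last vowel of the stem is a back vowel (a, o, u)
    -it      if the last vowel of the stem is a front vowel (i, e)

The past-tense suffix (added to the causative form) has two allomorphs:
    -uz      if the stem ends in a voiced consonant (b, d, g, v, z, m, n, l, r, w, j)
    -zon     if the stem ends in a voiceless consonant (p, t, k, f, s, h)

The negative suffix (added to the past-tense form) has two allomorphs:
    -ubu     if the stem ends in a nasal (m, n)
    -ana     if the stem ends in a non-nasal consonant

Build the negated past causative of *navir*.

naviritzonubu

Since the last vowel of *navir* is /i/ (a front vowel), it takes -it, giving *navirit*.
The causative form *navirit* — final consonant /t/ (voiceless) → -zon → *naviritzon*.
The past-tense form *naviritzon*: final consonant = /n/, a nasal → -ubu → *naviritzonubu*.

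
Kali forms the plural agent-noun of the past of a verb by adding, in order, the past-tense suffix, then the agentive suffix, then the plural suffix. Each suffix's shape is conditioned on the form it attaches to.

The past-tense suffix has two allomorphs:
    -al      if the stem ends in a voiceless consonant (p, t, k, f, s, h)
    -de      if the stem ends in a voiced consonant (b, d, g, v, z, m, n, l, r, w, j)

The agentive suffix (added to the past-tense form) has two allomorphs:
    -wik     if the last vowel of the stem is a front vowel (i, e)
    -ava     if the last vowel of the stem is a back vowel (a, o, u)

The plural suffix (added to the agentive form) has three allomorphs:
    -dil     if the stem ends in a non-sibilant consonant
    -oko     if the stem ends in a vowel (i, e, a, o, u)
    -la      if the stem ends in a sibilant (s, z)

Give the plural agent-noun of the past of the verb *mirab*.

mirabdewikdil

*mirab* — final consonant /b/ (voiced) → -de → *mirabde*.
The last vowel of the past-tense form *mirabde* is /e/, which is a front vowel, so the agentive suffix is -wik, giving *mirabdewik*.
Since the final sound of the agentive form *mirabdewik* is /k/ (a non-sibilant consonant), it takes -dil, giving *mirabdewikdil*.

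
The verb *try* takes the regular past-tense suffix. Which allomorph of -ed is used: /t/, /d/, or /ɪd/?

/d/

The stem *try* ends in a voiced sound other than /d/.
The -ed suffix is realized as /ɪd/ after /t, d/; as /t/ after other voiceless consonants; and as /d/ after other voiced sounds.
So -ed on *try* is pronounced /d/.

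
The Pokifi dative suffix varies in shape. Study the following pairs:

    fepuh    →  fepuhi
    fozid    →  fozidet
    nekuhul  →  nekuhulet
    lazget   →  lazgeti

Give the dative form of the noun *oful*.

The suffix is conditioned by the final consonant: -i when the stem ends in a voiceless consonant (*fepuh*, *lazget*); -et when the stem ends in a voiced consonant (*fozid*, *nekuhul*).
Since the final consonant of *oful* is /l/ (voiced), it takes -et, giving *ofulet*.

ofulet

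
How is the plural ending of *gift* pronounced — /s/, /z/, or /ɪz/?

/s/

The stem *gift* ends in a voiceless non-sibilant consonant.
The plural suffix surfaces as /ɪz/ after sibilants, /s/ after other voiceless consonants, and /z/ after other voiced sounds.
So the plural -s on *gift* is pronounced /s/.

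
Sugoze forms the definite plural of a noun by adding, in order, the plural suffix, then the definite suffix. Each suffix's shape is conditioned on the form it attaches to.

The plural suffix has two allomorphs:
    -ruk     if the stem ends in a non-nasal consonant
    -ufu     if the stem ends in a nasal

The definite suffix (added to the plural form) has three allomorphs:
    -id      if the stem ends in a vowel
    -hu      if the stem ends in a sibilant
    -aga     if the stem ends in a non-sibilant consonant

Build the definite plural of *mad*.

Since the final consonant of *mad* is /d/ (non-nasal), it takes -ruk, giving *madruk*.
The plural form *madruk*: final sound = /k/, a non-sibilant consonant → -aga → *madrukaga*.

madrukaga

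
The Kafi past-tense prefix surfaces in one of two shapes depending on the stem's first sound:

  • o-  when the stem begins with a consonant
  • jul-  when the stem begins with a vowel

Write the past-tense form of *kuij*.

*kuij* — first sound /k/ (a consonant) → o- → *okuij*.

okuij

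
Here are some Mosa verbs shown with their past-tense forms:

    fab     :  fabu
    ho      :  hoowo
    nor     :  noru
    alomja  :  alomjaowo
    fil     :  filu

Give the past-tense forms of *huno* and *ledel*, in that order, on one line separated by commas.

hunoowo, ledelu

Looking at the final sound of each stem: -u when the stem ends in a consonant (*fab*, *nor*, *fil*); -owo when the stem ends in a vowel (*ho*, *alomja*).
*huno* — final sound /o/ (a vowel) → -owo → *hunoowo*.
The final sound of *ledel* is /l/, which is a consonant, so the suffix is -u, giving *ledelu*.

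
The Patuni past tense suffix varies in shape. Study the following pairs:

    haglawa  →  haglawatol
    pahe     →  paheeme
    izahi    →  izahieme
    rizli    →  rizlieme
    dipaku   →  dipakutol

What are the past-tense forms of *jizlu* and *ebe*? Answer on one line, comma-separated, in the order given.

jizlutol, ebeeme

The suffix is conditioned by the last vowel: -eme when the last vowel of the stem is a front vowel (*pahe*, *izahi*, *rizli*); -tol when the last vowel of the stem is a back vowel (*haglawa*, *dipaku*).
The last vowel of *jizlu* is /u/, which is a back vowel, so the suffix is -tol, giving *jizlutol*.
*ebe* — last vowel /e/ (a front vowel) → -eme → *ebeeme*.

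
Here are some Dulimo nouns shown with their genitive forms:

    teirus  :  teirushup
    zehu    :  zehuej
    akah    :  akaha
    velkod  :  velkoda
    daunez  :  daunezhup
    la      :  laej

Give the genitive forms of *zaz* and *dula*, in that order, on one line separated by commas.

zazhup, dulaej

The pattern is sibilance of the final sound: -hup when the stem ends in a sibilant (*teirus*, *daunez*); -a when the stem ends in a non-sibilant consonant (*akah*, *velkod*); -ej when the stem ends in a vowel (*zehu*, *la*).
Since the final sound of *zaz* is /z/ (a sibilant), it takes -hup, giving *zazhup*.
Since the final sound of *dula* is /a/ (a vowel), it takes -ej, giving *dulaej*.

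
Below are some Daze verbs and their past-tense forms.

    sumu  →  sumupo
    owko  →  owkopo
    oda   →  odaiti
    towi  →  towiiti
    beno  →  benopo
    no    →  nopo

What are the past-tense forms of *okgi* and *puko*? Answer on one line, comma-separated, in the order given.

okgiiti, pukopo

The alternation tracks the last vowel of the stem — -po when the last vowel of the stem is a rounded vowel (*sumu*, *owko*, *beno*, *no*); -iti when the last vowel of the stem is an unrounded vowel (*oda*, *towi*).
*okgi* — last vowel /i/ (an unrounded vowel) → -iti → *okgiiti*.
Since the last vowel of *puko* is /o/ (a rounded vowel), it takes -po, giving *pukopo*.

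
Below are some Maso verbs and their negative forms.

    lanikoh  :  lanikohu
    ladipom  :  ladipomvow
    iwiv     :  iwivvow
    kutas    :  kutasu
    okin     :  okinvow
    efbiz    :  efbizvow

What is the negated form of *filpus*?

Looking at the final consonant of each stem: -u when the stem ends in a voiceless consonant (*lanikoh*, *kutas*); -vow when the stem ends in a voiced consonant (*ladipom*, *iwiv*, *okin*, *efbiz*).
*filpus* — final consonant /s/ (voiceless) → -u → *filpusu*.

filpusu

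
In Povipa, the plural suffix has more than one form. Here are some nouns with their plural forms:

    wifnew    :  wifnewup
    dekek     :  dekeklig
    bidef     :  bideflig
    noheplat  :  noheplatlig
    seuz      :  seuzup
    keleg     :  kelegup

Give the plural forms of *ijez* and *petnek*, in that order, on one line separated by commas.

The pattern is voicing of the final consonant: -lig when the stem ends in a voiceless consonant (*dekek*, *bidef*, *noheplat*); -up when the stem ends in a voiced consonant (*wifnew*, *seuz*, *keleg*).
*ijez*: final consonant = /z/, voiced → -up → *ijezup*.
*petnek* — final consonant /k/ (voiceless) → -lig → *petneklig*.

ijezup, petneklig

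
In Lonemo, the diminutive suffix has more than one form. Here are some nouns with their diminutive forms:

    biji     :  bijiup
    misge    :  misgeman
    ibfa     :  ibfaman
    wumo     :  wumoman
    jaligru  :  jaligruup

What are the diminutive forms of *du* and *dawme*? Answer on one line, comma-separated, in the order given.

duup, dawmeman

The alternation tracks the last vowel of the stem — -up when the last vowel of the stem is a high vowel (*biji*, *jaligru*); -man when the last vowel of the stem is a non-high vowel (*misge*, *ibfa*, *wumo*).
The last vowel of *du* is /u/, which is a high vowel, so the suffix is -up, giving *duup*.
*dawme* — last vowel /e/ (a non-high vowel) → -man → *dawmeman*.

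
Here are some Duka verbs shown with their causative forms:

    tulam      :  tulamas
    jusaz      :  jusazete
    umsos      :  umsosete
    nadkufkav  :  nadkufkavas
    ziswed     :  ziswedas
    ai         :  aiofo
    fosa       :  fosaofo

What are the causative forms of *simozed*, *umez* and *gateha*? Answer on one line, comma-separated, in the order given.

simozedas, umezete, gatehaofo

Looking at the final sound of each stem: -ete when the stem ends in a sibilant (*jusaz*, *umsos*); -as when the stem ends in a non-sibilant consonant (*tulam*, *nadkufkav*, *ziswed*); -ofo when the stem ends in a vowel (*ai*, *fosa*).
Since the final sound of *simozed* is /d/ (a non-sibilant consonant), it takes -as, giving *simozedas*.
*umez* — final sound /z/ (a sibilant) → -ete → *umezete*.
The final sound of *gateha* is /a/, which is a vowel, so the suffix is -ofo, giving *gatehaofo*.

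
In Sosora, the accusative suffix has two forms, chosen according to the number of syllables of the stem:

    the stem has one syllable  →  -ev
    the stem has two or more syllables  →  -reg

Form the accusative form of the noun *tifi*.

tifireg

*tifi* has 2 syllables, so the suffix is -reg, giving *tifireg*.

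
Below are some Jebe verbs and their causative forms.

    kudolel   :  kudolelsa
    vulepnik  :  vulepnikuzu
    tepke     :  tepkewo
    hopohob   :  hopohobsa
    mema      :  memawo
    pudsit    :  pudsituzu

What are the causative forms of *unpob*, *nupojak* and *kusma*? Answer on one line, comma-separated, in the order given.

unpobsa, nupojakuzu, kusmawo

Looking at the final sound of each stem: -uzu when the stem ends in a voiceless consonant (*vulepnik*, *pudsit*); -sa when the stem ends in a voiced consonant (*kudolel*, *hopohob*); -wo when the stem ends in a vowel (*tepke*, *mema*).
*unpob*: final sound = /b/, a voiced consonant → -sa → *unpobsa*.
*nupojak* — final sound /k/ (a voiceless consonant) → -uzu → *nupojakuzu*.
Since the final sound of *kusma* is /a/ (a vowel), it takes -wo, giving *kusmawo*.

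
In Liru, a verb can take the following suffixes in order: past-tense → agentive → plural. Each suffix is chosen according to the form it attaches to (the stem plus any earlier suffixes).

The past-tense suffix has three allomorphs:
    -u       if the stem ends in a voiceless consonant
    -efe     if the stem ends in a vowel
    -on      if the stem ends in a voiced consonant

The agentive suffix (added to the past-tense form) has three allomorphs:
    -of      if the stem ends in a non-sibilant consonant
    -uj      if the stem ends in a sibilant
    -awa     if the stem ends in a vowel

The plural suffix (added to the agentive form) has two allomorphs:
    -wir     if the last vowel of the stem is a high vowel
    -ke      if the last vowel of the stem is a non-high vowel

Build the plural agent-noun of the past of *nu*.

Since the final sound of *nu* is /u/ (a vowel), it takes -efe, giving *nuefe*.
The past-tense form *nuefe*: final sound = /e/, a vowel → -awa → *nuefeawa*.
The agentive form *nuefeawa* — last vowel /a/ (a non-high vowel) → -ke → *nuefeawake*.

nuefeawake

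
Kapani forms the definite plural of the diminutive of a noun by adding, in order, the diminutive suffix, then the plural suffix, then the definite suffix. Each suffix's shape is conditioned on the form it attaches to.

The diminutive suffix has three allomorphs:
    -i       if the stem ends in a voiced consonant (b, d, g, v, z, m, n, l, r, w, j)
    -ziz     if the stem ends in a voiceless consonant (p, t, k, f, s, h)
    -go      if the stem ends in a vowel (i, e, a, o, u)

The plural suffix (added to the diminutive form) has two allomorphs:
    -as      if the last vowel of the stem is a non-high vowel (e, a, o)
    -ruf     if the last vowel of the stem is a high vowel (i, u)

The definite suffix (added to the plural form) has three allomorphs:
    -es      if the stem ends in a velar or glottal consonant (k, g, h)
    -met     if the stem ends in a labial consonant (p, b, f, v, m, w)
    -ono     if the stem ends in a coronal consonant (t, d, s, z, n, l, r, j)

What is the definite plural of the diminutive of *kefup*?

kefupzizrufmet

Since the final sound of *kefup* is /p/ (a voiceless consonant), it takes -ziz, giving *kefupziz*.
The last vowel of the diminutive form *kefupziz* is /i/, which is a high vowel, so the plural suffix is -ruf, giving *kefupzizruf*.
The final consonant of the plural form *kefupzizruf* is /f/, which is labial, so the definite suffix is -met, giving *kefupzizrufmet*.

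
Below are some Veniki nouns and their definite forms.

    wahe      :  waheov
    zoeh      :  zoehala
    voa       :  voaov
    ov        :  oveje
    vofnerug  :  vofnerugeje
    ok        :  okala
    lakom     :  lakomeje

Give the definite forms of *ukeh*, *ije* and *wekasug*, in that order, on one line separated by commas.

The alternation tracks the final sound of the stem — -ala when the stem ends in a voiceless consonant (*zoeh*, *ok*); -eje when the stem ends in a voiced consonant (*ov*, *vofnerug*, *lakom*); -ov when the stem ends in a vowel (*wahe*, *voa*).
The final sound of *ukeh* is /h/, which is a voiceless consonant, so the suffix is -ala, giving *ukehala*.
*ije* — final sound /e/ (a vowel) → -ov → *ijeov*.
*wekasug* — final sound /g/ (a voiced consonant) → -eje → *wekasugeje*.

ukehala, ijeov, wekasugeje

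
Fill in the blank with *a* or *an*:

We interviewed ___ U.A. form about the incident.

a

The indefinite article is chosen by the initial *sound* of the following word, not its spelling.
The initialism *U.A.* is read letter by letter; the first letter, U, is pronounced /juː/, which begins with a consonant sound.
So the article is *a*: We interviewed a U.A. form about the incident.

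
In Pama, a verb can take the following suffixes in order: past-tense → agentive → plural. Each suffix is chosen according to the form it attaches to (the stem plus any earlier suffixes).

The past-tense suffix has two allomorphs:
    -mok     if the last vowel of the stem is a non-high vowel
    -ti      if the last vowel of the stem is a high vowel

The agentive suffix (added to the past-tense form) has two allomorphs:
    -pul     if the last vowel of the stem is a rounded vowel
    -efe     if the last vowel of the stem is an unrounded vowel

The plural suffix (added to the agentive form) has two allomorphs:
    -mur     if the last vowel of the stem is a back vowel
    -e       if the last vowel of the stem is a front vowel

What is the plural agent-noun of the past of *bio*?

*bio*: last vowel = /o/, a non-high vowel → -mok → *biomok*.
The past-tense form *biomok* — last vowel /o/ (a rounded vowel) → -pul → *biomokpul*.
The agentive form *biomokpul* — last vowel /u/ (a back vowel) → -mur → *biomokpulmur*.

biomokpulmur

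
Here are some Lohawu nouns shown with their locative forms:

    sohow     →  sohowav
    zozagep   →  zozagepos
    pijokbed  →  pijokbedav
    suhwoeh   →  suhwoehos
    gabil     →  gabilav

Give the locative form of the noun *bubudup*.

The alternation tracks the final consonant of the stem — -os when the stem ends in a voiceless consonant (*zozagep*, *suhwoeh*); -av when the stem ends in a voiced consonant (*sohow*, *pijokbed*, *gabil*).
The final consonant of *bubudup* is /p/, which is voiceless, so the suffix is -os, giving *bubudupos*.

bubudupos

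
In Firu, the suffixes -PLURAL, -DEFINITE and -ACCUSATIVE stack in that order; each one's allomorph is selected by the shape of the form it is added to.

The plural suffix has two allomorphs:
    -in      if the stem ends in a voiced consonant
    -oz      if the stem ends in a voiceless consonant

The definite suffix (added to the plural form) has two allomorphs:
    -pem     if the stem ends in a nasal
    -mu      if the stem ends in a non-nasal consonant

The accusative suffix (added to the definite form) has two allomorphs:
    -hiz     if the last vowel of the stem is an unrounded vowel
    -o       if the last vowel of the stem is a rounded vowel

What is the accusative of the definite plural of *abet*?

abetozmuo

*abet* — final consonant /t/ (voiceless) → -oz → *abetoz*.
The plural form *abetoz* — final consonant /z/ (non-nasal) → -mu → *abetozmu*.
The definite form *abetozmu*: last vowel = /u/, a rounded vowel → -o → *abetozmuo*.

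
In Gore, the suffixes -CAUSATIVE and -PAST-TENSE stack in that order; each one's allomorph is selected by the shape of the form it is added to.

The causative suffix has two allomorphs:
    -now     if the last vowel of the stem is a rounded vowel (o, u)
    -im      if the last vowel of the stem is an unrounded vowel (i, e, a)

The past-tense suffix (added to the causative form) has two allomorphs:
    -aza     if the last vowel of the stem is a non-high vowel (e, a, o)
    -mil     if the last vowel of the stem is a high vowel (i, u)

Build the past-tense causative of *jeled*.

*jeled* — last vowel /e/ (an unrounded vowel) → -im → *jeledim*.
The last vowel of the causative form *jeledim* is /i/, which is a high vowel, so the past-tense suffix is -mil, giving *jeledimmil*.

jeledimmil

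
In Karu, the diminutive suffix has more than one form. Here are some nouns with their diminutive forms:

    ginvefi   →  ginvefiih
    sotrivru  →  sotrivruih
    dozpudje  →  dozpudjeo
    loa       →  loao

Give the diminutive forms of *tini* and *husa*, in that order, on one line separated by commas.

Looking at the last vowel of each stem: -ih when the last vowel of the stem is a high vowel (*ginvefi*, *sotrivru*); -o when the last vowel of the stem is a non-high vowel (*dozpudje*, *loa*).
*tini*: last vowel = /i/, a high vowel → -ih → *tiniih*.
Since the last vowel of *husa* is /a/ (a non-high vowel), it takes -o, giving *husao*.

tiniih, husao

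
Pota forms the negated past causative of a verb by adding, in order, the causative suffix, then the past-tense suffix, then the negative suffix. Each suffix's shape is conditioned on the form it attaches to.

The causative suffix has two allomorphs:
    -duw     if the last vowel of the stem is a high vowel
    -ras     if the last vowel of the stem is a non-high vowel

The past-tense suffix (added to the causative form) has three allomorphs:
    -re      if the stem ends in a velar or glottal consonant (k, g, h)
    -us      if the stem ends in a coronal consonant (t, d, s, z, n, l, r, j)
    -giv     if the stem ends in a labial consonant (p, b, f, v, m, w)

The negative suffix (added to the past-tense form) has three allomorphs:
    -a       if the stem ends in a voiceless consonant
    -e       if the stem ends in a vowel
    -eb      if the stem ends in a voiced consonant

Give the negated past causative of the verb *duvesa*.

The last vowel of *duvesa* is /a/, which is a non-high vowel, so the causative suffix is -ras, giving *duvesaras*.
The causative form *duvesaras*: final consonant = /s/, coronal → -us → *duvesarasus*.
The past-tense form *duvesarasus* — final sound /s/ (a voiceless consonant) → -a → *duvesarasusa*.

duvesarasusa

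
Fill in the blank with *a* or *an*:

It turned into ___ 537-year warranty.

a

The indefinite article is chosen by the initial *sound* of the following word, not its spelling.
The number *537* is spoken "five hundred …", beginning with /faɪv/ — a consonant sound.
So the article is *a*: It turned into a 537-year warranty.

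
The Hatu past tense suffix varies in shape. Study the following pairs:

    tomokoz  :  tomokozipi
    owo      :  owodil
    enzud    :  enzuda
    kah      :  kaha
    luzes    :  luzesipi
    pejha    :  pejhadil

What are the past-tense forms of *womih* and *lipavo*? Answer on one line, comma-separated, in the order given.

womiha, lipavodil

Looking at the final sound of each stem: -ipi when the stem ends in a sibilant (*tomokoz*, *luzes*); -a when the stem ends in a non-sibilant consonant (*enzud*, *kah*); -dil when the stem ends in a vowel (*owo*, *pejha*).
*womih*: final sound = /h/, a non-sibilant consonant → -a → *womiha*.
The final sound of *lipavo* is /o/, which is a vowel, so the suffix is -dil, giving *lipavodil*.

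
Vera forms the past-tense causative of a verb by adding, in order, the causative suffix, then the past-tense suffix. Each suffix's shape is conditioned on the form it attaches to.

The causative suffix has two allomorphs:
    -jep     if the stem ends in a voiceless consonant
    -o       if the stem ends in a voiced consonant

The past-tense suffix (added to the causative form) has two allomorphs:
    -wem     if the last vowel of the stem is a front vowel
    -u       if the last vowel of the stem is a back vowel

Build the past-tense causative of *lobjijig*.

*lobjijig*: final consonant = /g/, voiced → -o → *lobjijigo*.
The causative form *lobjijigo* — last vowel /o/ (a back vowel) → -u → *lobjijigou*.

lobjijigou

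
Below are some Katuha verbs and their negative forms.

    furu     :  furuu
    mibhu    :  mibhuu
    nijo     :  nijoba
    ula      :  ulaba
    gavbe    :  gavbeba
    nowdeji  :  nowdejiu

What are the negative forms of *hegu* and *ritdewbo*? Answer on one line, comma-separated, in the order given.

Looking at the last vowel of each stem: -u when the last vowel of the stem is a high vowel (*furu*, *mibhu*, *nowdeji*); -ba when the last vowel of the stem is a non-high vowel (*nijo*, *ula*, *gavbe*).
Since the last vowel of *hegu* is /u/ (a high vowel), it takes -u, giving *heguu*.
The last vowel of *ritdewbo* is /o/, which is a non-high vowel, so the suffix is -ba, giving *ritdewboba*.

heguu, ritdewboba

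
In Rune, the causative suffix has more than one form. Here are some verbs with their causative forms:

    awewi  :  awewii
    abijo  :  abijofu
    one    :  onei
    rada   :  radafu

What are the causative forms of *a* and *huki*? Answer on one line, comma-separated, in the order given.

The pattern is front/back vowel harmony: -i when the last vowel of the stem is a front vowel (*awewi*, *one*); -fu when the last vowel of the stem is a back vowel (*abijo*, *rada*).
*a* — last vowel /a/ (a back vowel) → -fu → *afu*.
Since the last vowel of *huki* is /i/ (a front vowel), it takes -i, giving *hukii*.

afu, hukii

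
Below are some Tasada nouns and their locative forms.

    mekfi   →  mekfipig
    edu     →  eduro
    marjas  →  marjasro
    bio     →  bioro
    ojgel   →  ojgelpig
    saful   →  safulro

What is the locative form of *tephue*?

The alternation tracks the last vowel of the stem — -pig when the last vowel of the stem is a front vowel (*mekfi*, *ojgel*); -ro when the last vowel of the stem is a back vowel (*edu*, *marjas*, *bio*, *saful*).
Since the last vowel of *tephue* is /e/ (a front vowel), it takes -pig, giving *tephuepig*.

tephuepig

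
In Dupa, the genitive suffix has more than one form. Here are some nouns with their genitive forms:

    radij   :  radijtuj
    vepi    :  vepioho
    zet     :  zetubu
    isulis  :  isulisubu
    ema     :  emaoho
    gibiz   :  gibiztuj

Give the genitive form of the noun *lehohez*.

The pattern is voicing of the final sound: -ubu when the stem ends in a voiceless consonant (*zet*, *isulis*); -tuj when the stem ends in a voiced consonant (*radij*, *gibiz*); -oho when the stem ends in a vowel (*vepi*, *ema*).
The final sound of *lehohez* is /z/, which is a voiced consonant, so the suffix is -tuj, giving *lehoheztuj*.

lehoheztuj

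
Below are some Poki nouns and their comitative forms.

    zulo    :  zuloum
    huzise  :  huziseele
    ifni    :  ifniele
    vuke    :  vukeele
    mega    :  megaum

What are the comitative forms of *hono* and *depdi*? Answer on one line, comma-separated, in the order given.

Looking at the last vowel of each stem: -ele when the last vowel of the stem is a front vowel (*huzise*, *ifni*, *vuke*); -um when the last vowel of the stem is a back vowel (*zulo*, *mega*).
Since the last vowel of *hono* is /o/ (a back vowel), it takes -um, giving *honoum*.
*depdi*: last vowel = /i/, a front vowel → -ele → *depdiele*.

honoum, depdiele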